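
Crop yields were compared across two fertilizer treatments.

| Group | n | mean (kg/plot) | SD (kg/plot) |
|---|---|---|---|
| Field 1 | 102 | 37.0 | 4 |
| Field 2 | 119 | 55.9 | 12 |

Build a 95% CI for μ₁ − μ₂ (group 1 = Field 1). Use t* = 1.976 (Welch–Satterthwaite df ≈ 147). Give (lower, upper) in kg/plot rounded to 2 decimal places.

Standard errors of each mean: 4/√102 = 0.3961 and 12/√119 = 1.1000.
SE(x̄₁ − x̄₂) = √(0.3961² + 1.1000²) = 1.1691 for independent samples with unequal variances.
With t* = 1.976, the margin is 1.976 × 1.1691 = 2.3101.
x̄₁ − x̄₂ = 37.0 − 55.9 = -18.9000; the interval is -18.9000 ± 2.3101 = (-21.21, -16.59).

(-21.21, -16.59)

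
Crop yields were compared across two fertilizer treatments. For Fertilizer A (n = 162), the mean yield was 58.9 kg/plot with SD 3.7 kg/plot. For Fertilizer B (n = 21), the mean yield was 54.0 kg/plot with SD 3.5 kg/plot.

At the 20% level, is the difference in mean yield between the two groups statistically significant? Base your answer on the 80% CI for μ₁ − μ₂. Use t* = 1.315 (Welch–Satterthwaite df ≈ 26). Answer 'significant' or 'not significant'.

significant

Per-group SEs: s₁/√n₁ = 3.7/√162 = 0.2907, s₂/√n₂ = 3.5/√21 = 0.7638.
Unpooled SE of the difference: √(0.08450649 + 0.58339044) = 0.8172.
Margin of error = t* · SE = 1.315 × 0.8172 = 1.0746.
x̄₁ − x̄₂ = 58.9 − 54.0 = 4.9000.
CI: 4.9000 ± 1.0746 = (3.8254, 5.9746).
The interval (3.8254, 5.9746) does not contain 0, so the difference is significant.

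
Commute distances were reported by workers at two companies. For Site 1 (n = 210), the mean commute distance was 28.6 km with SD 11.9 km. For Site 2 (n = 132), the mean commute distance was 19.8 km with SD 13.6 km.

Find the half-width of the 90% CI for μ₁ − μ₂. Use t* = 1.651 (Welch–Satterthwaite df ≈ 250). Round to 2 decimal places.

Standard errors of each mean: 11.9/√210 = 0.8212 and 13.6/√132 = 1.1837.
SE(x̄₁ − x̄₂) = √(0.8212² + 1.1837²) = 1.4407 for independent samples with unequal variances.
With t* = 1.651, the margin is 1.651 × 1.4407 = 2.3786.

2.38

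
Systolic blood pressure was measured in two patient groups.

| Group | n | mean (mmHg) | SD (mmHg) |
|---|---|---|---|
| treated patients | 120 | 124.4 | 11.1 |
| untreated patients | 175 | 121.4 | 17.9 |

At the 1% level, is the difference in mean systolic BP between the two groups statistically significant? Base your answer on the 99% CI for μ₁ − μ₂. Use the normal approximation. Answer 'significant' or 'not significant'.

not significant

Standard errors of each mean: 11.1/√120 = 1.0133 and 17.9/√175 = 1.3531.
SE(x̄₁ − x̄₂) = √(1.0133² + 1.3531²) = 1.6905 for independent samples with unequal variances.
With z* = 2.576, the margin is 2.576 × 1.6905 = 4.3547.
x̄₁ − x̄₂ = 124.4 − 121.4 = 3.0000; the interval is 3.0000 ± 4.3547 = (-1.3547, 7.3547).
The interval (-1.3547, 7.3547) contains 0, so the difference is not significant.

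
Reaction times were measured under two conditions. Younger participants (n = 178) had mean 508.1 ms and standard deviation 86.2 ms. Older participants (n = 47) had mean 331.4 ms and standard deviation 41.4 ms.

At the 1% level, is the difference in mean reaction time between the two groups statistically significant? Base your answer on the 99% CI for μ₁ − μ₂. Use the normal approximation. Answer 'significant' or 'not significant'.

Standard errors of each mean: 86.2/√178 = 6.4610 and 41.4/√47 = 6.0388.
SE(x̄₁ − x̄₂) = √(6.4610² + 6.0388²) = 8.8437 for independent samples with unequal variances.
With z* = 2.576, the margin is 2.576 × 8.8437 = 22.7814.
x̄₁ − x̄₂ = 508.1 − 331.4 = 176.7000; the interval is 176.7000 ± 22.7814 = (153.9186, 199.4814).
The interval (153.9186, 199.4814) does not contain 0, so the difference is significant.

significant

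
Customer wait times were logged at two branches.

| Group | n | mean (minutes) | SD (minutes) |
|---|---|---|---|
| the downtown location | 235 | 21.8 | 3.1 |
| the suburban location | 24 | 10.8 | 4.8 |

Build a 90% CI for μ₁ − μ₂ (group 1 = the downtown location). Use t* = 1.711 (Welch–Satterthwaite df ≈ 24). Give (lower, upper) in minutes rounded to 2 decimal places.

Per-group SEs: s₁/√n₁ = 3.1/√235 = 0.2022, s₂/√n₂ = 4.8/√24 = 0.9798.
Unpooled SE of the difference: √(0.04088484 + 0.96000804) = 1.0004.
Margin of error = t* · SE = 1.711 × 1.0004 = 1.7117.
x̄₁ − x̄₂ = 21.8 − 10.8 = 11.0000.
CI: 11.0000 ± 1.7117 = (9.29, 12.71).

(9.29, 12.71)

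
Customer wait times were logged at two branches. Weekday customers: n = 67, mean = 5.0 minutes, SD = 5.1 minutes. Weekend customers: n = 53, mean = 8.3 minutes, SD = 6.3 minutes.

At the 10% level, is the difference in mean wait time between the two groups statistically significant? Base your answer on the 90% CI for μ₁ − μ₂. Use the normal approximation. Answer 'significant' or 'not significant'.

significant

SE₁ = s₁/√n₁ = 5.1/√67 = 0.6231; SE₂ = 6.3/√53 = 0.8654.
Independent samples, unequal variances: SE_diff = √(SE₁² + SE₂²) = √(0.38825361 + 0.74891716) = 1.0664.
z* = 1.645, so margin of error = 1.645 × 1.0664 = 1.7542.
Difference in means = 5.0 − 8.3 = -3.3000.
-3.3000 ± 1.7542 → (-5.0542, -1.5458).
The interval (-5.0542, -1.5458) does not contain 0, so the difference is significant.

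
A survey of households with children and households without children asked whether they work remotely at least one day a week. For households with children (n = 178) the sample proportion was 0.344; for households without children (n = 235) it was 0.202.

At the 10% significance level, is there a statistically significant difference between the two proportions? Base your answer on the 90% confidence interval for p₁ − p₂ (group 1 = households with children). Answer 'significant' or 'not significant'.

significant

Each SE is √(p̂(1−p̂)/n): √(0.3440·0.6560/178) = 0.03561 and √(0.2020·0.7980/235) = 0.02619.
SE(p̂₁ − p̂₂) = √(SE₁² + SE₂²) = √(0.0012680721 + 0.0006859161) = 0.04420, since the two samples are independent.
At 90% confidence z* = 1.645; margin = 1.645 × 0.04420 = 0.07271.
The difference is 0.3440 − 0.2020 = 0.1420, so the interval is 0.1420 ± 0.07271 = (0.06929, 0.21471).
The interval (0.06929, 0.21471) does not contain 0, so the difference is significant.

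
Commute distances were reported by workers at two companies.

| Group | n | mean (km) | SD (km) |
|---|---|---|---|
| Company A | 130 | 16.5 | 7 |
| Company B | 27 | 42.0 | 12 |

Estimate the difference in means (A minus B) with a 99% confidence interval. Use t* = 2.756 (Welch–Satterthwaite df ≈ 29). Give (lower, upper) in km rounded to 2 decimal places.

(-32.09, -18.91)

Standard errors of each mean: 7/√130 = 0.6139 and 12/√27 = 2.3094.
SE(x̄₁ − x̄₂) = √(0.6139² + 2.3094²) = 2.3896 for independent samples with unequal variances.
With t* = 2.756, the margin is 2.756 × 2.3896 = 6.5857.
x̄₁ − x̄₂ = 16.5 − 42.0 = -25.5000; the interval is -25.5000 ± 6.5857 = (-32.09, -18.91).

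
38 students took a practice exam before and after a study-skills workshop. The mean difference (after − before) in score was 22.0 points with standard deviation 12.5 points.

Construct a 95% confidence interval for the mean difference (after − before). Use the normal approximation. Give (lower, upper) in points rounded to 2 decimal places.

This is a matched-pairs design, so SE = s_d/√n = 12.5/√38 = 2.0278.
Margin = 1.960 × 2.0278 = 3.9745; the interval is 22.0 ± 3.9745 = (18.03, 25.97).

(18.03, 25.97)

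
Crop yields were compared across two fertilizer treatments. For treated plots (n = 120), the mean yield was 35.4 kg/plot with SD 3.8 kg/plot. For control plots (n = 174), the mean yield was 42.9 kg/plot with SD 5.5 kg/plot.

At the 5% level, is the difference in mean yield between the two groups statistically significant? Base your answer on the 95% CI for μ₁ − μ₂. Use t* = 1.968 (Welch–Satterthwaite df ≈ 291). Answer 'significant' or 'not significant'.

significant

SE₁ = s₁/√n₁ = 3.8/√120 = 0.3469; SE₂ = 5.5/√174 = 0.4170.
Independent samples, unequal variances: SE_diff = √(SE₁² + SE₂²) = √(0.12033961 + 0.173889) = 0.5424.
t* = 1.968, so margin of error = 1.968 × 0.5424 = 1.0674.
Difference in means = 35.4 − 42.9 = -7.5000.
-7.5000 ± 1.0674 → (-8.5674, -6.4326).
The interval (-8.5674, -6.4326) does not contain 0, so the difference is significant.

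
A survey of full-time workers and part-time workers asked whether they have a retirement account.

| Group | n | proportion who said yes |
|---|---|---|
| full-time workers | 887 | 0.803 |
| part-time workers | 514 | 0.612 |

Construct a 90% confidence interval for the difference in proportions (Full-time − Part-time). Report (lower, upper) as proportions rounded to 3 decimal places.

(0.149, 0.233)

The two standard errors are √(0.8030×0.1970/887) = 0.01335 and √(0.6120×0.3880/514) = 0.02149.
Because the samples are independent, SE_diff = √(0.01335² + 0.02149²) = 0.02530.
Using z* = 1.645 for 90%, ME = 1.645 × 0.02530 = 0.04162.
p̂₁ − p̂₂ = 0.1910; interval 0.1910 ± 0.04162 gives (0.149, 0.233).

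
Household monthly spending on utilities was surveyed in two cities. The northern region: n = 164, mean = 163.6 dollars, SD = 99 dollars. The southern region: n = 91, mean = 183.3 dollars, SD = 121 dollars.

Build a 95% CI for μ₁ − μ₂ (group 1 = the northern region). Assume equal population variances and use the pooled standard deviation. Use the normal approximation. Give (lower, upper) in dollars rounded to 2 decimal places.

(-47.20, 7.80)

s_p = √[((n₁−1)s₁² + (n₂−1)s₂²)/(n₁+n₂−2)] = √[(163·99² + 90·121²)/253] = 107.3440.
SE = 107.3440·√(1/164 + 1/91) = 14.0315.
With z* = 1.960, margin = 1.960 × 14.0315 = 27.5017.
x̄₁ − x̄₂ = 163.6 − 183.3 = -19.7000; interval -19.7000 ± 27.5017 = (-47.20, 7.80).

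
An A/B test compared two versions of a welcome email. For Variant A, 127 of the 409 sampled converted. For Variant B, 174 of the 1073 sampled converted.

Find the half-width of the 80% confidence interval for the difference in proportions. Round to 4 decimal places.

0.0327

p̂₁ = 127/409 = 0.3105 and p̂₂ = 174/1073 = 0.1622.
SE₁ = √(p̂₁(1−p̂₁)/n₁) = √(0.3105·0.6895/409) = 0.02288; SE₂ = √(0.1622·0.8378/1073) = 0.01125.
Independent samples: SE of the difference = √(SE₁² + SE₂²) = √(0.0005234944 + 0.0001265625) = 0.02550.
z* for 80% confidence is 1.282, so the margin of error is 1.282 × 0.02550 = 0.03269.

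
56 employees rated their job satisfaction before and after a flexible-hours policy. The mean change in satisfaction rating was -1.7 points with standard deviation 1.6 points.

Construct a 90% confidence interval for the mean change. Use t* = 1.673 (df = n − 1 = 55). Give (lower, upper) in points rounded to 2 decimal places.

(-2.06, -1.34)

Paired design: SE = s_d/√n = 1.6/√56 = 0.2138.
t* = 1.673; margin of error = 1.673 × 0.2138 = 0.3577.
-1.7 ± 0.3577 → (-2.06, -1.34).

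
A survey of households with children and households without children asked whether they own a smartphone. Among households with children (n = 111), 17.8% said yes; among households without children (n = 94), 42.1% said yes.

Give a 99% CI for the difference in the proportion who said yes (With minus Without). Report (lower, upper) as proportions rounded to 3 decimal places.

(-0.404, -0.082)

SE₁ = √(p̂₁(1−p̂₁)/n₁) = √(0.1780·0.8220/111) = 0.03631; SE₂ = √(0.4210·0.5790/94) = 0.05092.
Independent samples: SE of the difference = √(SE₁² + SE₂²) = √(0.0013184161 + 0.0025928464) = 0.06254.
z* for 99% confidence is 2.576, so the margin of error is 2.576 × 0.06254 = 0.16110.
Point estimate p̂₁ − p̂₂ = 0.1780 − 0.4210 = -0.2430.
-0.2430 ± 0.16110 → (-0.404, -0.082).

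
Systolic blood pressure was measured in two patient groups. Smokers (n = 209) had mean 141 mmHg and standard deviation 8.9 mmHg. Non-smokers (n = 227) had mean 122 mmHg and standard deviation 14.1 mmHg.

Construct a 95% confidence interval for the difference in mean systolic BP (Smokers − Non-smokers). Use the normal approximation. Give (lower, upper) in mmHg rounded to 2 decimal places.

SE₁ = s₁/√n₁ = 8.9/√209 = 0.6156; SE₂ = 14.1/√227 = 0.9358.
Independent samples, unequal variances: SE_diff = √(SE₁² + SE₂²) = √(0.37896336 + 0.87572164) = 1.1201.
z* = 1.960, so margin of error = 1.960 × 1.1201 = 2.1954.
Difference in means = 141 − 122 = 19.0000.
19.0000 ± 2.1954 → (16.80, 21.20).

(16.80, 21.20)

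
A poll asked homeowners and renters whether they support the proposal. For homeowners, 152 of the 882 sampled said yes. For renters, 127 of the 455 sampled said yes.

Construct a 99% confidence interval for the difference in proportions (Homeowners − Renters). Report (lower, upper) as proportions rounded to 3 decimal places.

(-0.170, -0.043)

p̂₁ = 152/882 = 0.1723 and p̂₂ = 127/455 = 0.2791.
SE₁ = √(p̂₁(1−p̂₁)/n₁) = √(0.1723·0.8277/882) = 0.01272; SE₂ = √(0.2791·0.7209/455) = 0.02103.
Independent samples: SE of the difference = √(SE₁² + SE₂²) = √(0.0001617984 + 0.0004422609) = 0.02458.
z* for 99% confidence is 2.576, so the margin of error is 2.576 × 0.02458 = 0.06332.
Point estimate p̂₁ − p̂₂ = 0.1723 − 0.2791 = -0.1068.
-0.1068 ± 0.06332 → (-0.170, -0.043).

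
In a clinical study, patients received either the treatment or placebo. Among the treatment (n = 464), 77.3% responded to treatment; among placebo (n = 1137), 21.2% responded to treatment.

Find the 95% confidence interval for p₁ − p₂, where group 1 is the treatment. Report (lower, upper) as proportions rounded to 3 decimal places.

Each SE is √(p̂(1−p̂)/n): √(0.7730·0.2270/464) = 0.01945 and √(0.2120·0.7880/1137) = 0.01212.
SE(p̂₁ − p̂₂) = √(SE₁² + SE₂²) = √(0.0003783025 + 0.0001468944) = 0.02292, since the two samples are independent.
At 95% confidence z* = 1.960; margin = 1.960 × 0.02292 = 0.04492.
The difference is 0.7730 − 0.2120 = 0.5610, so the interval is 0.5610 ± 0.04492 = (0.516, 0.606).

(0.516, 0.606)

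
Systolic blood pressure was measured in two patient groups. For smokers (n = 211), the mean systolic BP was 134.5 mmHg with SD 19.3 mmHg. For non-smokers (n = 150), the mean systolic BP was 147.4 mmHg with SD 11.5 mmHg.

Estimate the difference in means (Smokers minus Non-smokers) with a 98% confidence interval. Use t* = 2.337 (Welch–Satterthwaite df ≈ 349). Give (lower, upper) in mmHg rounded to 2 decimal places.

(-16.70, -9.10)

Standard errors of each mean: 19.3/√211 = 1.3287 and 11.5/√150 = 0.9390.
SE(x̄₁ − x̄₂) = √(1.3287² + 0.9390²) = 1.6270 for independent samples with unequal variances.
With t* = 2.337, the margin is 2.337 × 1.6270 = 3.8023.
x̄₁ − x̄₂ = 134.5 − 147.4 = -12.9000; the interval is -12.9000 ± 3.8023 = (-16.70, -9.10).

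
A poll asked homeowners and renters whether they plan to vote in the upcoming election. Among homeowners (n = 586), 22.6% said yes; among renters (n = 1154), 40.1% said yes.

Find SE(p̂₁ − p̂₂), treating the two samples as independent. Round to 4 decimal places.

The two standard errors are √(0.2260×0.7740/586) = 0.01728 and √(0.4010×0.5990/1154) = 0.01443.
Because the samples are independent, SE_diff = √(0.01728² + 0.01443²) = 0.02251.

0.0225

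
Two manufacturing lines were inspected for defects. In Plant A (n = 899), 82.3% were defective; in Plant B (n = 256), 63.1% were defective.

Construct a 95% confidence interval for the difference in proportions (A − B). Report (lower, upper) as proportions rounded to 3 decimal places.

(0.128, 0.256)

SE₁ = √(p̂₁(1−p̂₁)/n₁) = √(0.8230·0.1770/899) = 0.01273; SE₂ = √(0.6310·0.3690/256) = 0.03016.
Independent samples: SE of the difference = √(SE₁² + SE₂²) = √(0.0001620529 + 0.0009096256) = 0.03274.
z* for 95% confidence is 1.960, so the margin of error is 1.960 × 0.03274 = 0.06417.
Point estimate p̂₁ − p̂₂ = 0.8230 − 0.6310 = 0.1920.
0.1920 ± 0.06417 → (0.128, 0.256).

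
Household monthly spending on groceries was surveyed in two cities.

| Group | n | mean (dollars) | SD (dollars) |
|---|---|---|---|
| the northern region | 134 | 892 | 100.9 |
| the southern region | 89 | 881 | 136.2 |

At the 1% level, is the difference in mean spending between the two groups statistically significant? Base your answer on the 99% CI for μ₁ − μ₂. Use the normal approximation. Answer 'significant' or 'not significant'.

SE₁ = s₁/√n₁ = 100.9/√134 = 8.7164; SE₂ = 136.2/√89 = 14.4372.
Independent samples, unequal variances: SE_diff = √(SE₁² + SE₂²) = √(75.97562896 + 208.43274384) = 16.8644.
z* = 2.576, so margin of error = 2.576 × 16.8644 = 43.4427.
Difference in means = 892 − 881 = 11.0000.
11.0000 ± 43.4427 → (-32.4427, 54.4427).
The interval (-32.4427, 54.4427) contains 0, so the difference is not significant.

not significant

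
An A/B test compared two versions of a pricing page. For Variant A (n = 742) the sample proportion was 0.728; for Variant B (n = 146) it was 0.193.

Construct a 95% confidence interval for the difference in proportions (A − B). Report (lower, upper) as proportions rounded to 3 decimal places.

SE₁ = √(p̂₁(1−p̂₁)/n₁) = √(0.7280·0.2720/742) = 0.01634; SE₂ = √(0.1930·0.8070/146) = 0.03266.
Independent samples: SE of the difference = √(SE₁² + SE₂²) = √(0.0002669956 + 0.0010666756) = 0.03652.
z* for 95% confidence is 1.960, so the margin of error is 1.960 × 0.03652 = 0.07158.
Point estimate p̂₁ − p̂₂ = 0.7280 − 0.1930 = 0.5350.
0.5350 ± 0.07158 → (0.463, 0.607).

(0.463, 0.607)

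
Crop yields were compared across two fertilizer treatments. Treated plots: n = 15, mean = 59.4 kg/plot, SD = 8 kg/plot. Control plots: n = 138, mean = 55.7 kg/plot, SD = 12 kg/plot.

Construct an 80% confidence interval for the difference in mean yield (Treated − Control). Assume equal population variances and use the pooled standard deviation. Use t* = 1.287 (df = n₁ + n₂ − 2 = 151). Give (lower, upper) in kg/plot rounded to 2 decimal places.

(-0.39, 7.79)

s_p = √[((n₁−1)s₁² + (n₂−1)s₂²)/(n₁+n₂−2)] = √[(14·8² + 137·12²)/151] = 11.6869.
SE = 11.6869·√(1/15 + 1/138) = 3.1773.
With t* = 1.287, margin = 1.287 × 3.1773 = 4.0892.
x̄₁ − x̄₂ = 59.4 − 55.7 = 3.7000; interval 3.7000 ± 4.0892 = (-0.39, 7.79).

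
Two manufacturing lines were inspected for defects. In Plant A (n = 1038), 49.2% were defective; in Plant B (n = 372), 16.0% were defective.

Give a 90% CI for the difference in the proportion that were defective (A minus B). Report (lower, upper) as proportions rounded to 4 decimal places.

(0.2916, 0.3724)

The two standard errors are √(0.4920×0.5080/1038) = 0.01552 and √(0.1600×0.8400/372) = 0.01901.
Because the samples are independent, SE_diff = √(0.01552² + 0.01901²) = 0.02454.
Using z* = 1.645 for 90%, ME = 1.645 × 0.02454 = 0.04037.
p̂₁ − p̂₂ = 0.3320; interval 0.3320 ± 0.04037 gives (0.2916, 0.3724).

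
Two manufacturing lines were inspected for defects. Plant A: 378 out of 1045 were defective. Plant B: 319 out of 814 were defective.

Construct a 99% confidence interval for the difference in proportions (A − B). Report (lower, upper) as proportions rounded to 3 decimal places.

(-0.089, 0.028)

p̂₁ = 378/1045 = 0.3617 and p̂₂ = 319/814 = 0.3919.
SE₁ = √(p̂₁(1−p̂₁)/n₁) = √(0.3617·0.6383/1045) = 0.01486; SE₂ = √(0.3919·0.6081/814) = 0.01711.
Independent samples: SE of the difference = √(SE₁² + SE₂²) = √(0.0002208196 + 0.0002927521) = 0.02266.
z* for 99% confidence is 2.576, so the margin of error is 2.576 × 0.02266 = 0.05837.
Point estimate p̂₁ − p̂₂ = 0.3617 − 0.3919 = -0.0302.
-0.0302 ± 0.05837 → (-0.089, 0.028).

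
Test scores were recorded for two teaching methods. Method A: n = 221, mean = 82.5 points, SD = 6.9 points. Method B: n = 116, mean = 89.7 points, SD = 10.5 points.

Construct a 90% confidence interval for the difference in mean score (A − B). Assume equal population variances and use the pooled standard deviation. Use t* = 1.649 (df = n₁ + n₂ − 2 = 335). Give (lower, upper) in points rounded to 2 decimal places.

(-8.77, -5.63)

Pooled variance s_p² = [220·6.9² + 115·10.5²] / (221+116−2) = 69.1133, so s_p = 8.3134.
SE_diff = s_p·√(1/n₁ + 1/n₂) = 8.3134·√(1/221 + 1/116) = 0.9532.
t* = 1.649; margin = 1.649 × 0.9532 = 1.5718.
Difference = 82.5 − 89.7 = -7.2000.
-7.2000 ± 1.5718 → (-8.77, -5.63).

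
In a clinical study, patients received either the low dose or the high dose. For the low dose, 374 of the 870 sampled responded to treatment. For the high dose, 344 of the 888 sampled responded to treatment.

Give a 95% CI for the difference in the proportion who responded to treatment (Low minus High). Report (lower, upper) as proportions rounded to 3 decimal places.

(-0.003, 0.088)

p̂₁ = 374/870 = 0.4299 and p̂₂ = 344/888 = 0.3874.
SE₁ = √(p̂₁(1−p̂₁)/n₁) = √(0.4299·0.5701/870) = 0.01678; SE₂ = √(0.3874·0.6126/888) = 0.01635.
Independent samples: SE of the difference = √(SE₁² + SE₂²) = √(0.0002815684 + 0.0002673225) = 0.02343.
z* for 95% confidence is 1.960, so the margin of error is 1.960 × 0.02343 = 0.04592.
Point estimate p̂₁ − p̂₂ = 0.4299 − 0.3874 = 0.0425.
0.0425 ± 0.04592 → (-0.003, 0.088).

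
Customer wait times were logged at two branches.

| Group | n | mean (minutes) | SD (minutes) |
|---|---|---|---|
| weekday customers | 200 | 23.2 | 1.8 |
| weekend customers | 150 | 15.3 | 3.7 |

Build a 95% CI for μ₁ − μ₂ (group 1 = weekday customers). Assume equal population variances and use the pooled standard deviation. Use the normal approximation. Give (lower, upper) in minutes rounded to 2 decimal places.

(7.31, 8.49)

Pooled variance s_p² = [199·1.8² + 149·3.7²] / (200+150−2) = 7.7143, so s_p = 2.7775.
SE_diff = s_p·√(1/n₁ + 1/n₂) = 2.7775·√(1/200 + 1/150) = 0.3000.
z* = 1.960; margin = 1.960 × 0.3000 = 0.5880.
Difference = 23.2 − 15.3 = 7.9000.
7.9000 ± 0.5880 → (7.31, 8.49).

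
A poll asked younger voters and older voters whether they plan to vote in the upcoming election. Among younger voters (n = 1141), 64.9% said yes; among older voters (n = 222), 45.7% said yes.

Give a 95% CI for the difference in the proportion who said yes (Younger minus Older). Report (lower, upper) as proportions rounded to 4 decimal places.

Each SE is √(p̂(1−p̂)/n): √(0.6490·0.3510/1141) = 0.01413 and √(0.4570·0.5430/222) = 0.03343.
SE(p̂₁ − p̂₂) = √(SE₁² + SE₂²) = √(0.0001996569 + 0.0011175649) = 0.03629, since the two samples are independent.
At 95% confidence z* = 1.960; margin = 1.960 × 0.03629 = 0.07113.
The difference is 0.6490 − 0.4570 = 0.1920, so the interval is 0.1920 ± 0.07113 = (0.1209, 0.2631).

(0.1209, 0.2631)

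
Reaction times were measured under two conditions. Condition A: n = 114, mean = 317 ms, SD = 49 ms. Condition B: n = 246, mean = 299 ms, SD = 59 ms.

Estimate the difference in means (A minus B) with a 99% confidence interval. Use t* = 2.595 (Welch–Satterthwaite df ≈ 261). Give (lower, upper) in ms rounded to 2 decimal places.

(2.60, 33.40)

Standard errors of each mean: 49/√114 = 4.5893 and 59/√246 = 3.7617.
SE(x̄₁ − x̄₂) = √(4.5893² + 3.7617²) = 5.9340 for independent samples with unequal variances.
With t* = 2.595, the margin is 2.595 × 5.9340 = 15.3987.
x̄₁ − x̄₂ = 317 − 299 = 18.0000; the interval is 18.0000 ± 15.3987 = (2.60, 33.40).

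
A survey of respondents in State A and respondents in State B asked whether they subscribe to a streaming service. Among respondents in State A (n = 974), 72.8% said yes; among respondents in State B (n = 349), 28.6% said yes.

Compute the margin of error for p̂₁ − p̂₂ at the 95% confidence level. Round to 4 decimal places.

The two standard errors are √(0.7280×0.2720/974) = 0.01426 and √(0.2860×0.7140/349) = 0.02419.
Because the samples are independent, SE_diff = √(0.01426² + 0.02419²) = 0.02808.
Using z* = 1.960 for 95%, ME = 1.960 × 0.02808 = 0.05504.

0.0550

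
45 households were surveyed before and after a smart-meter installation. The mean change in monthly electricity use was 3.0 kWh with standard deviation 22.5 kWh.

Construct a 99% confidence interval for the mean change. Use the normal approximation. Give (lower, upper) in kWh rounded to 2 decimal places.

(-5.64, 11.64)

This is a matched-pairs design, so SE = s_d/√n = 22.5/√45 = 3.3541.
Margin = 2.576 × 3.3541 = 8.6402; the interval is 3.0 ± 8.6402 = (-5.64, 11.64).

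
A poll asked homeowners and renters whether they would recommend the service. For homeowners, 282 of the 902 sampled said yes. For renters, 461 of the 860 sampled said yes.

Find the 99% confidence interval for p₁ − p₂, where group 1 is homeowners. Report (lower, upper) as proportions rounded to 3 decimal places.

p̂₁ = 282/902 = 0.3126 and p̂₂ = 461/860 = 0.5360.
SE₁ = √(p̂₁(1−p̂₁)/n₁) = √(0.3126·0.6874/902) = 0.01543; SE₂ = √(0.5360·0.4640/860) = 0.01701.
Independent samples: SE of the difference = √(SE₁² + SE₂²) = √(0.0002380849 + 0.0002893401) = 0.02297.
z* for 99% confidence is 2.576, so the margin of error is 2.576 × 0.02297 = 0.05917.
Point estimate p̂₁ − p̂₂ = 0.3126 − 0.5360 = -0.2234.
-0.2234 ± 0.05917 → (-0.283, -0.164).

(-0.283, -0.164)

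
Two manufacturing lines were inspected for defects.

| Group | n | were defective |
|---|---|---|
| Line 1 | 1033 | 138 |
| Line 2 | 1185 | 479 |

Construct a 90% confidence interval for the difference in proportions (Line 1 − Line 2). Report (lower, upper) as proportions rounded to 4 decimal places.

(-0.2998, -0.2414)

Sample proportions: 138/1033 = 0.1336, 479/1185 = 0.4042.
Each SE is √(p̂(1−p̂)/n): √(0.1336·0.8664/1033) = 0.01059 and √(0.4042·0.5958/1185) = 0.01426.
SE(p̂₁ − p̂₂) = √(SE₁² + SE₂²) = √(0.0001121481 + 0.0002033476) = 0.01776, since the two samples are independent.
At 90% confidence z* = 1.645; margin = 1.645 × 0.01776 = 0.02922.
The difference is 0.1336 − 0.4042 = -0.2706, so the interval is -0.2706 ± 0.02922 = (-0.2998, -0.2414).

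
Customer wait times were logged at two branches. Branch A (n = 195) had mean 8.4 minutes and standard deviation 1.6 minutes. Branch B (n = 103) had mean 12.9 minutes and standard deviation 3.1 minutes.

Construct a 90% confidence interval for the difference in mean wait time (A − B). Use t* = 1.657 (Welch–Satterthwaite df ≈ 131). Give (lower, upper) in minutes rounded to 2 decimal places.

Per-group SEs: s₁/√n₁ = 1.6/√195 = 0.1146, s₂/√n₂ = 3.1/√103 = 0.3055.
Unpooled SE of the difference: √(0.01313316 + 0.09333025) = 0.3263.
Margin of error = t* · SE = 1.657 × 0.3263 = 0.5407.
x̄₁ − x̄₂ = 8.4 − 12.9 = -4.5000.
CI: -4.5000 ± 0.5407 = (-5.04, -3.96).

(-5.04, -3.96)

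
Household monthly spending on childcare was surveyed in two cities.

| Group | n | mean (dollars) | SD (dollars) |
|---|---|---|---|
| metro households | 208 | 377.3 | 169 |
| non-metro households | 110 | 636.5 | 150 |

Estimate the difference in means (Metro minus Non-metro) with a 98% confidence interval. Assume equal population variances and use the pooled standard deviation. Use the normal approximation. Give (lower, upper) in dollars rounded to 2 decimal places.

(-303.81, -214.59)

Pooled variance s_p² = [207·169² + 109·150²] / (208+110−2) = 26470.3386, so s_p = 162.6971.
SE_diff = s_p·√(1/n₁ + 1/n₂) = 162.6971·√(1/208 + 1/110) = 19.1807.
z* = 2.326; margin = 2.326 × 19.1807 = 44.6143.
Difference = 377.3 − 636.5 = -259.2000.
-259.2000 ± 44.6143 → (-303.81, -214.59).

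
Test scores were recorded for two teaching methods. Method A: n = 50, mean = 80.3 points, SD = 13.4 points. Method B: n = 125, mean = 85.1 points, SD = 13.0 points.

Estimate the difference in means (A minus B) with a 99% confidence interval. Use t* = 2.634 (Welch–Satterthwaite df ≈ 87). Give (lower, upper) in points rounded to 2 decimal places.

Standard errors of each mean: 13.4/√50 = 1.8950 and 13.0/√125 = 1.1628.
SE(x̄₁ − x̄₂) = √(1.8950² + 1.1628²) = 2.2233 for independent samples with unequal variances.
With t* = 2.634, the margin is 2.634 × 2.2233 = 5.8562.
x̄₁ − x̄₂ = 80.3 − 85.1 = -4.8000; the interval is -4.8000 ± 5.8562 = (-10.66, 1.06).

(-10.66, 1.06)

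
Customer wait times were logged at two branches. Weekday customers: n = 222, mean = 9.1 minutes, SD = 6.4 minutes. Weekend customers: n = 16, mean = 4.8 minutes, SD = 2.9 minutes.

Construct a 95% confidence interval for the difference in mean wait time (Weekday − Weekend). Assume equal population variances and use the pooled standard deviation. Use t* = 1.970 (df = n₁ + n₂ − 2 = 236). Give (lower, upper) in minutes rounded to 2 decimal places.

Pooled variance s_p² = [221·6.4² + 15·2.9²] / (222+16−2) = 38.8911, so s_p = 6.2363.
SE_diff = s_p·√(1/n₁ + 1/n₂) = 6.2363·√(1/222 + 1/16) = 1.6143.
t* = 1.970; margin = 1.970 × 1.6143 = 3.1802.
Difference = 9.1 − 4.8 = 4.3000.
4.3000 ± 3.1802 → (1.12, 7.48).

(1.12, 7.48)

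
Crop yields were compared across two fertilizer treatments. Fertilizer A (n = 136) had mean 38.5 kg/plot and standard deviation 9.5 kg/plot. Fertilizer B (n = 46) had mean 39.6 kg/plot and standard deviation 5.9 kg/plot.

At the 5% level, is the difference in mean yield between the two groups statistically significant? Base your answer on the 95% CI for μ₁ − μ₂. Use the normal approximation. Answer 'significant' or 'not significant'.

SE₁ = s₁/√n₁ = 9.5/√136 = 0.8146; SE₂ = 5.9/√46 = 0.8699.
Independent samples, unequal variances: SE_diff = √(SE₁² + SE₂²) = √(0.66357316 + 0.75672601) = 1.1918.
z* = 1.960, so margin of error = 1.960 × 1.1918 = 2.3359.
Difference in means = 38.5 − 39.6 = -1.1000.
-1.1000 ± 2.3359 → (-3.4359, 1.2359).
The interval (-3.4359, 1.2359) contains 0, so the difference is not significant.

not significant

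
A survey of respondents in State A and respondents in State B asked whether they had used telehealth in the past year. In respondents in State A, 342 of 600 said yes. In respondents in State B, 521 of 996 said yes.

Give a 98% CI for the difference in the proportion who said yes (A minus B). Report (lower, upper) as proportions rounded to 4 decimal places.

Sample proportions: 342/600 = 0.5700, 521/996 = 0.5231.
Each SE is √(p̂(1−p̂)/n): √(0.5700·0.4300/600) = 0.02021 and √(0.5231·0.4769/996) = 0.01583.
SE(p̂₁ − p̂₂) = √(SE₁² + SE₂²) = √(0.0004084441 + 0.0002505889) = 0.02567, since the two samples are independent.
At 98% confidence z* = 2.326; margin = 2.326 × 0.02567 = 0.05971.
The difference is 0.5700 − 0.5231 = 0.0469, so the interval is 0.0469 ± 0.05971 = (-0.0128, 0.1066).

(-0.0128, 0.1066)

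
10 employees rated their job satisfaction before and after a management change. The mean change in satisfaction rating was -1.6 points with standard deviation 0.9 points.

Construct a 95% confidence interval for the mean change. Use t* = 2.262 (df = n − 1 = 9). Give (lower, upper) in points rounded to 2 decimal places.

(-2.24, -0.96)

This is a matched-pairs design, so SE = s_d/√n = 0.9/√10 = 0.2846.
Margin = 2.262 × 0.2846 = 0.6438; the interval is -1.6 ± 0.6438 = (-2.24, -0.96).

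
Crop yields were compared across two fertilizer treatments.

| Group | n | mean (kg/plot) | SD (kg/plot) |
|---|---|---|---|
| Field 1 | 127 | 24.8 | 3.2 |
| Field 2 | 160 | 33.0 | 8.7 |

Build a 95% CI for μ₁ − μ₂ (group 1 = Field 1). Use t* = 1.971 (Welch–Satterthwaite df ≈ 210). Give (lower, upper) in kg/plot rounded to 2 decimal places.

(-9.67, -6.73)

Standard errors of each mean: 3.2/√127 = 0.2840 and 8.7/√160 = 0.6878.
SE(x̄₁ − x̄₂) = √(0.2840² + 0.6878²) = 0.7441 for independent samples with unequal variances.
With t* = 1.971, the margin is 1.971 × 0.7441 = 1.4666.
x̄₁ − x̄₂ = 24.8 − 33.0 = -8.2000; the interval is -8.2000 ± 1.4666 = (-9.67, -6.73).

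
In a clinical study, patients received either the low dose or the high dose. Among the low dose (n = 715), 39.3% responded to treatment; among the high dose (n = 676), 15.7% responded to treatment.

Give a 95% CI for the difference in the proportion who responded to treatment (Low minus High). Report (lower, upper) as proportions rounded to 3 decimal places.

(0.191, 0.281)

The two standard errors are √(0.3930×0.6070/715) = 0.01827 and √(0.1570×0.8430/676) = 0.01399.
Because the samples are independent, SE_diff = √(0.01827² + 0.01399²) = 0.02301.
Using z* = 1.960 for 95%, ME = 1.960 × 0.02301 = 0.04510.
p̂₁ − p̂₂ = 0.2360; interval 0.2360 ± 0.04510 gives (0.191, 0.281).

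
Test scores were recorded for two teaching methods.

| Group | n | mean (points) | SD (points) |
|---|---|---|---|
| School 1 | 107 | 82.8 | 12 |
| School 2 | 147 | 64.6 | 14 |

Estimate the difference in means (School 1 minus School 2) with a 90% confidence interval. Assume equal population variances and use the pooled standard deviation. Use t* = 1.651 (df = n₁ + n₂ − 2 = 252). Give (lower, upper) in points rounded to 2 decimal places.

s_p = √[((n₁−1)s₁² + (n₂−1)s₂²)/(n₁+n₂−2)] = √[(106·12² + 146·14²)/252] = 13.1957.
SE = 13.1957·√(1/107 + 1/147) = 1.6769.
With t* = 1.651, margin = 1.651 × 1.6769 = 2.7686.
x̄₁ − x̄₂ = 82.8 − 64.6 = 18.2000; interval 18.2000 ± 2.7686 = (15.43, 20.97).

(15.43, 20.97)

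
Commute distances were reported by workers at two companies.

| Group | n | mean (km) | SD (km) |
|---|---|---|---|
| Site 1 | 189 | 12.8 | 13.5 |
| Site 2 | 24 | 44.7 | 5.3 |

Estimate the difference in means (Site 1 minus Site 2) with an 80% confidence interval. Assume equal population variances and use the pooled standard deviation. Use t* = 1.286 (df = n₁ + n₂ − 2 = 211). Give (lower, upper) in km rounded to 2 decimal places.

(-35.48, -28.32)

s_p = √[((n₁−1)s₁² + (n₂−1)s₂²)/(n₁+n₂−2)] = √[(188·13.5² + 23·5.3²)/211] = 12.8626.
SE = 12.8626·√(1/189 + 1/24) = 2.7873.
With t* = 1.286, margin = 1.286 × 2.7873 = 3.5845.
x̄₁ − x̄₂ = 12.8 − 44.7 = -31.9000; interval -31.9000 ± 3.5845 = (-35.48, -28.32).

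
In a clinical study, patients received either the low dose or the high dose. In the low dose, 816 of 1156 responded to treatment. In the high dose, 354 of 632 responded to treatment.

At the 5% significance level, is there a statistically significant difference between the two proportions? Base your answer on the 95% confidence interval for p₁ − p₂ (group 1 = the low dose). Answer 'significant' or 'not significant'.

significant

Sample proportions: 816/1156 = 0.7059, 354/632 = 0.5601.
Each SE is √(p̂(1−p̂)/n): √(0.7059·0.2941/1156) = 0.01340 and √(0.5601·0.4399/632) = 0.01974.
SE(p̂₁ − p̂₂) = √(SE₁² + SE₂²) = √(0.00017956 + 0.0003896676) = 0.02386, since the two samples are independent.
At 95% confidence z* = 1.960; margin = 1.960 × 0.02386 = 0.04677.
The difference is 0.7059 − 0.5601 = 0.1458, so the interval is 0.1458 ± 0.04677 = (0.09903, 0.19257).
The interval (0.09903, 0.19257) does not contain 0, so the difference is significant.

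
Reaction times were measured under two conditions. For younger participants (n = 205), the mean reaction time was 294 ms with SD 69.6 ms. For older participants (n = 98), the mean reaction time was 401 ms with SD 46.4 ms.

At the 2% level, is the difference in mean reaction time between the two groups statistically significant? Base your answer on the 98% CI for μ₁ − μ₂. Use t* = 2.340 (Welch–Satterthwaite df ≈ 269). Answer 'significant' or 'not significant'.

significant

Standard errors of each mean: 69.6/√205 = 4.8611 and 46.4/√98 = 4.6871.
SE(x̄₁ − x̄₂) = √(4.8611² + 4.6871²) = 6.7527 for independent samples with unequal variances.
With t* = 2.340, the margin is 2.340 × 6.7527 = 15.8013.
x̄₁ − x̄₂ = 294 − 401 = -107.0000; the interval is -107.0000 ± 15.8013 = (-122.8013, -91.1987).
The interval (-122.8013, -91.1987) does not contain 0, so the difference is significant.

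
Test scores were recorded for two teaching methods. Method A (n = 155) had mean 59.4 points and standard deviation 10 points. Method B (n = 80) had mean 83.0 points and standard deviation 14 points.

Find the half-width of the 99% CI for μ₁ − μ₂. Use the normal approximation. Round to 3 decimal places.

Standard errors of each mean: 10/√155 = 0.8032 and 14/√80 = 1.5652.
SE(x̄₁ − x̄₂) = √(0.8032² + 1.5652²) = 1.7593 for independent samples with unequal variances.
With z* = 2.576, the margin is 2.576 × 1.7593 = 4.5320.

4.532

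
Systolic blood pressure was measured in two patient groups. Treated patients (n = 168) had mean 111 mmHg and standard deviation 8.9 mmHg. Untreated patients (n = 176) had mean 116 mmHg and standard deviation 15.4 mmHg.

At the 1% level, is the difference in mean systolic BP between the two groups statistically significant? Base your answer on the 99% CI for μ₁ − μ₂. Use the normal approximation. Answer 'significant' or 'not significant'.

SE₁ = s₁/√n₁ = 8.9/√168 = 0.6866; SE₂ = 15.4/√176 = 1.1608.
Independent samples, unequal variances: SE_diff = √(SE₁² + SE₂²) = √(0.47141956 + 1.34745664) = 1.3487.
z* = 2.576, so margin of error = 2.576 × 1.3487 = 3.4743.
Difference in means = 111 − 116 = -5.0000.
-5.0000 ± 3.4743 → (-8.4743, -1.5257).
The interval (-8.4743, -1.5257) does not contain 0, so the difference is significant.

significant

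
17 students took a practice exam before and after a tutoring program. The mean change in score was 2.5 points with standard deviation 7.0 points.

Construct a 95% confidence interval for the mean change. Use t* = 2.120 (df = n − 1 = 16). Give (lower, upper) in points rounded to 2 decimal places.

(-1.10, 6.10)

This is a matched-pairs design, so SE = s_d/√n = 7.0/√17 = 1.6977.
Margin = 2.120 × 1.6977 = 3.5991; the interval is 2.5 ± 3.5991 = (-1.10, 6.10).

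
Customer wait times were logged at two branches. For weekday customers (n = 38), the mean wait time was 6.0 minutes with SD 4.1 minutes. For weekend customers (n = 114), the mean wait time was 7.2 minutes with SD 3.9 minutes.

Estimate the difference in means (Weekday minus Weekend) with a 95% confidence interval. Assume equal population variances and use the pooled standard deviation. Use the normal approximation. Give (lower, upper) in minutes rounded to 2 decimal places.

(-2.65, 0.25)

s_p = √[((n₁−1)s₁² + (n₂−1)s₂²)/(n₁+n₂−2)] = √[(37·4.1² + 113·3.9²)/150] = 3.9503.
SE = 3.9503·√(1/38 + 1/114) = 0.7400.
With z* = 1.960, margin = 1.960 × 0.7400 = 1.4504.
x̄₁ − x̄₂ = 6.0 − 7.2 = -1.2000; interval -1.2000 ± 1.4504 = (-2.65, 0.25).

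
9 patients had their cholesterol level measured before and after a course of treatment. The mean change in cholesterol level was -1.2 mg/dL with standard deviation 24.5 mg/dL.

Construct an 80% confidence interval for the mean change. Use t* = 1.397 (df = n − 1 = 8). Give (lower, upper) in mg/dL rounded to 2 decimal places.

(-12.61, 10.21)

This is a matched-pairs design, so SE = s_d/√n = 24.5/√9 = 8.1667.
Margin = 1.397 × 8.1667 = 11.4089; the interval is -1.2 ± 11.4089 = (-12.61, 10.21).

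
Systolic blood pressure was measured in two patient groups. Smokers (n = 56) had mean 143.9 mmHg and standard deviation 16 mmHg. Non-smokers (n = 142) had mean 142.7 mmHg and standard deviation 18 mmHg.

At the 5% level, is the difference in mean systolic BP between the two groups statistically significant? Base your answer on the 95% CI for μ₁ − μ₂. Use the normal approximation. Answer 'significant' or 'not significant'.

SE₁ = s₁/√n₁ = 16/√56 = 2.1381; SE₂ = 18/√142 = 1.5105.
Independent samples, unequal variances: SE_diff = √(SE₁² + SE₂²) = √(4.57147161 + 2.28161025) = 2.6178.
z* = 1.960, so margin of error = 1.960 × 2.6178 = 5.1309.
Difference in means = 143.9 − 142.7 = 1.2000.
1.2000 ± 5.1309 → (-3.9309, 6.3309).
The interval (-3.9309, 6.3309) contains 0, so the difference is not significant.

not significant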